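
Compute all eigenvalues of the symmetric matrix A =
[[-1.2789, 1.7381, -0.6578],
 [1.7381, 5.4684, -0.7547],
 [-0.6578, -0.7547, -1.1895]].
sigma(A) ≈ {-2, -1, 6}

A is real symmetric, so its spectrum consists of real eigenvalues. Expanding the characteristic polynomial of the displayed matrix gives
  det(λ I - A) = p(λ) = λ^3 + (-3)λ^2 + (-16)λ + (-12).
Solving p(λ) = 0 yields eigenvalues ≈ -2, -1, 6. (A is shown rounded to 4 decimals, so these recover the underlying integer eigenvalues to within that precision.)
Verification: the trace of A = 3 equals the sum of eigenvalues 3, and det(A) ≈ 12.0003 matches the eigenvalue product 12.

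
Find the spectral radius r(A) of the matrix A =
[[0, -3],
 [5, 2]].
r(A) = sqrt(15) ≈ 3.873

The eigenvalues of A are the roots of its characteristic polynomial. With M = A (coefficients from the trace and determinant):
  p(λ) = det(λ I - M) = λ^2 - 2λ + 15.
For λ^2 - 2λ + 15 the discriminant is -56. It is negative, so the roots are the complex-conjugate pair λ = 1 ± (sqrt(56)/2) i ≈ 1 ± 3.7417i. For a conjugate pair the product of the roots equals the constant term, so |λ|^2 = 15 and |λ| = sqrt(15) ≈ 3.873.
Thus the eigenvalues (to 4 decimals) are 1 ± 3.7417i (modulus 3.873). The spectral radius is the largest modulus: r(A) = sqrt(15) ≈ 3.873. (Cross-check: r(A) ≤ ||A||_2 ≈ 5.5373; equality holds whenever A is normal, though it can also hold for some non-normal A.)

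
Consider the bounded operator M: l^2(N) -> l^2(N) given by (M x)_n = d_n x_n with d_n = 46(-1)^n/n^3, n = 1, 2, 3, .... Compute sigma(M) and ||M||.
sigma(M) = {46(-1)^n/n^3 : n ≥ 1} ∪ {0}; ||M|| = 46

A bounded diagonal operator on l^2 with diagonal entries d_n has spectrum equal to the closure of {d_n : n ≥ 1}: every d_n is an eigenvalue (with eigenvector e_n), so {d_n} ⊂ sigma(M); the spectrum is closed, so its closure is too; and for lambda not in the closure, (M - lambda I) has bounded inverse (the diagonal entries 1/(d_n - lambda) are bounded). For our sequence d_n = 46(-1)^n/n^3, n = 1, 2, 3, ...:
  - {d_n} = {46(-1)^n/n^3 : n ≥ 1}; the only limit point is 0
  - closure = {46(-1)^n/n^3 : n ≥ 1} ∪ {0}
For the norm: a diagonal operator has ||M|| = sup_n |d_n|. Here |d_n| = 46/n^3 is decreasing, so sup_n |d_n| = |d_1| = 46. So ||M|| = 46.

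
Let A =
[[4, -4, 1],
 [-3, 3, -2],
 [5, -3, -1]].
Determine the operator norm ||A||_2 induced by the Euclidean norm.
||A||_2 ≈ 9.1477 (= sqrt(largest eigenvalue of A^T A))

||A||_2 = sigma_max(A) = sqrt(lambda_max(A^T A)). Form the symmetric matrix M = A^T A =
[[50, -40, 5],
 [-40, 34, -7],
 [5, -7, 6]].
Its characteristic polynomial (trace, sum of principal 2x2 minors, determinant of M give the coefficients) is
  p(λ) = det(λ I - M) = λ^3 - 90λ^2 + 530λ - 100.
No integer candidate from the rational root theorem (±divisors of 100) is a root, so the roots are irrational. The cubic discriminant is Δ = 1473772000 > 0, so there are three distinct real roots. p(0) = -100 and p(1) = 341 have opposite signs, so a root lies in (0, 1); Newton's method refines it to λ ≈ 0.1951. p(6) = 56 and p(7) = -457 have opposite signs, so a root lies in (6, 7); Newton's method refines it to λ ≈ 6.1242. p(83) = -4333 and p(84) = 2084 have opposite signs, so a root lies in (83, 84); Newton's method refines it to λ ≈ 83.6807. Check (Vieta): the three roots sum to 90, matching tr M = 90.
So the eigenvalues of A^T A are ≈ 0.1951, 6.1242, 83.6807 (all ≥ 0, as they must be for A^T A). The largest is λ_max ≈ 83.6807, hence ||A||_2 = sqrt(λ_max) ≈ 9.1477.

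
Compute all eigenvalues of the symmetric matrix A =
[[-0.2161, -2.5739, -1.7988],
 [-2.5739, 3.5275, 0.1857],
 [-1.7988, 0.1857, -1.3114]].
sigma(A) ≈ {-3, 0, 5}

A is real symmetric, so its spectrum consists of real eigenvalues. Expanding the characteristic polynomial of the displayed matrix gives
  det(λ I - A) = p(λ) = λ^3 + (-2)λ^2 + (-15)λ + (0).
Solving p(λ) = 0 yields eigenvalues ≈ -3, 0, 5. (A is shown rounded to 4 decimals, so these recover the underlying integer eigenvalues to within that precision.)
Verification: the trace of A = 2 equals the sum of eigenvalues 2, and det(A) ≈ 0.0008 matches the eigenvalue product 0.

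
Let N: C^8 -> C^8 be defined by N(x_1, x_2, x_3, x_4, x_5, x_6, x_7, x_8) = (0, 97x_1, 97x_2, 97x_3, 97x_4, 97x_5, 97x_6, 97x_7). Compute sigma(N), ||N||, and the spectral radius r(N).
sigma(N) = {0}; ||N|| = 97; r(N) = 0. (N is nilpotent with N^8 = 0.)

On C^8, N is a strictly lower-triangular matrix with 97 on the subdiagonal and zeros elsewhere, so its characteristic polynomial is lambda^8 and every eigenvalue is 0: sigma(N) = {0}. For the operator norm, N e_i = 97e_{i+1} for i = 1, ..., 7 and N e_8 = 0, so the singular values of N are 97 (with multiplicity 7) and 0; hence ||N|| = 97. The spectral radius r(N) = max|lambda| = 0. Note ||N|| > r(N) — characteristic of non-normal nilpotent operators. Indeed N^8 = 0.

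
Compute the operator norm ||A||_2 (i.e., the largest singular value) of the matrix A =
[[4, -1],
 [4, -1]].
||A||_2 = sqrt(34) ≈ 5.831 (= sqrt(largest eigenvalue of A^T A))

||A||_2 = sigma_max(A) = sqrt(lambda_max(A^T A)). Form the symmetric matrix M = A^T A =
[[32, -8],
 [-8, 2]].
Its characteristic polynomial (trace, determinant of M give the coefficients) is
  p(λ) = det(λ I - M) = λ^2 - 34λ.
For λ^2 - 34λ the discriminant is 1156. It is a perfect square (34^2), so the roots are rational: λ = (34 ± 34)/2 = 34, 0.
So the eigenvalues of A^T A are ≈ 0, 34 (all ≥ 0, as they must be for A^T A). The largest is λ_max = 34, hence ||A||_2 = sqrt(λ_max) = sqrt(34) ≈ 5.831.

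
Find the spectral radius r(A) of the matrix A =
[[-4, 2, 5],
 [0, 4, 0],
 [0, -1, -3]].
r(A) = 4

The eigenvalues of A are the roots of its characteristic polynomial. With M = A (coefficients from the trace, the sum of principal 2x2 minors, and det A):
  p(λ) = det(λ I - M) = λ^3 + 3λ^2 - 16λ - 48.
By the rational root theorem any rational root is an integer divisor of 48. Testing λ = 4: p(4) = 64 + 48 - 64 - 48 = 0, so λ = 4 is a root. Dividing out (λ - 4) leaves p(λ) = (λ - 4)(λ^2 + 7λ + 12). For λ^2 + 7λ + 12 the discriminant is 1. It is a perfect square (1^2), so the roots are rational: λ = (-7 ± 1)/2 = -3, -4.
Thus the eigenvalues (to 4 decimals) are -3 (modulus 3); -4 (modulus 4); 4 (modulus 4). The spectral radius is the largest modulus: r(A) = 4. (Cross-check: r(A) ≤ ||A||_2 ≈ 7.3479; equality holds whenever A is normal, though it can also hold for some non-normal A.)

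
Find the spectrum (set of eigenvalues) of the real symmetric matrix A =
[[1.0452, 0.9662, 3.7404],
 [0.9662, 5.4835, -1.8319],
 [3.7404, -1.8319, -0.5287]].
sigma(A) ≈ {-4, 4, 6}

A is real symmetric, so its spectrum consists of real eigenvalues. Expanding the characteristic polynomial of the displayed matrix gives
  det(λ I - A) = p(λ) = λ^3 + (-6)λ^2 + (-16)λ + (96.0024).
Solving p(λ) = 0 yields eigenvalues ≈ -4, 4, 6. (A is shown rounded to 4 decimals, so these recover the underlying integer eigenvalues to within that precision.)
Verification: the trace of A = 6 equals the sum of eigenvalues 6, and det(A) ≈ -96.0024 matches the eigenvalue product -96.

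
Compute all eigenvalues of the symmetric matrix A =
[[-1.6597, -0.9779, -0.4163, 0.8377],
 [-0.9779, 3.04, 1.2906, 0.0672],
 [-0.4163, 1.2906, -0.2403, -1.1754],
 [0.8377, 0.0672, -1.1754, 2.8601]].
sigma(A) ≈ {-2, -1, 3, 4}

A is real symmetric, so its spectrum consists of real eigenvalues. Expanding the characteristic polynomial of the displayed matrix gives
  det(λ I - A) = p(λ) = λ^4 + (-4)λ^3 + (-7)λ^2 + (22)λ + (23.999).
Solving p(λ) = 0 yields eigenvalues ≈ -2, -1, 3, 4. (A is shown rounded to 4 decimals, so these recover the underlying integer eigenvalues to within that precision.)
Verification: the trace of A = 4 equals the sum of eigenvalues 4, and det(A) ≈ 23.9990 matches the eigenvalue product 24.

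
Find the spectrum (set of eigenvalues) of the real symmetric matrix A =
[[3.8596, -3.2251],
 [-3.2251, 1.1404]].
sigma(A) ≈ {-1, 6}

A is real symmetric, so its spectrum consists of real eigenvalues. Expanding the characteristic polynomial of the displayed matrix gives
  det(λ I - A) = p(λ) = λ^2 + (-5)λ + (-6).
Solving p(λ) = 0 yields eigenvalues ≈ -1, 6. (A is shown rounded to 4 decimals, so these recover the underlying integer eigenvalues to within that precision.)
Verification: the trace of A = 5 equals the sum of eigenvalues 5, and det(A) ≈ -5.9998 matches the eigenvalue product -6.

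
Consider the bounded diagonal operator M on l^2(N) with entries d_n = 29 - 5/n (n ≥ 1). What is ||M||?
||M|| = 29

For a diagonal operator on l^2 with entries d_n, ||M|| = sup_n |d_n|. Here d_1 = 24, d_2 = 53/2, ..., and d_n = 29 - 5/n increases monotonically toward 29. All terms lie in [24, 29), so |d_n| = d_n and the supremum is the limit 29, which is not attained by any individual d_n. Hence ||M|| = 29.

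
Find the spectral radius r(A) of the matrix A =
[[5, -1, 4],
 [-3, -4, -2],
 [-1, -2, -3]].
r(A) = (3 + sqrt(53))/2 ≈ 5.1401

The eigenvalues of A are the roots of its characteristic polynomial. With M = A (coefficients from the trace, the sum of principal 2x2 minors, and det A):
  p(λ) = det(λ I - M) = λ^3 + 2λ^2 - 26λ - 55.
By the rational root theorem any rational root is an integer divisor of 55. Testing λ = -5: p(-5) = -125 + 50 + 130 - 55 = 0, so λ = -5 is a root. Dividing out (λ + 5) leaves p(λ) = (λ + 5)(λ^2 - 3λ - 11). For λ^2 - 3λ - 11 the discriminant is 53. It is nonnegative but not a perfect square, so the roots are real and irrational: λ = (3 ± sqrt(53))/2 ≈ 5.1401, -2.1401.
Thus the eigenvalues (to 4 decimals) are 5.1401 (modulus 5.1401); -2.1401 (modulus 2.1401); -5 (modulus 5). The spectral radius is the largest modulus: r(A) = (3 + sqrt(53))/2 ≈ 5.1401. (Cross-check: r(A) ≤ ||A||_2 ≈ 8.0751; equality holds whenever A is normal, though it can also hold for some non-normal A.)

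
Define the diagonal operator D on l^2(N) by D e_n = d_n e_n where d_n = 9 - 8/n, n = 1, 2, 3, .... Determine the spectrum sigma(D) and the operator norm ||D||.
sigma(D) = {9 - 8/n : n ≥ 1} ∪ {9}; ||D|| = 9

A bounded diagonal operator on l^2 with diagonal entries d_n has spectrum equal to the closure of {d_n : n ≥ 1}: every d_n is an eigenvalue (with eigenvector e_n), so {d_n} ⊂ sigma(D); the spectrum is closed, so its closure is too; and for lambda not in the closure, (D - lambda I) has bounded inverse (the diagonal entries 1/(d_n - lambda) are bounded). For our sequence d_n = 9 - 8/n, n = 1, 2, 3, ...:
  - {d_n} = {9 - 8/n : n ≥ 1}; the only limit point is 9
  - closure = {9 - 8/n : n ≥ 1} ∪ {9}
For the norm: a diagonal operator has ||D|| = sup_n |d_n|. Here d_n = 9 - 8/n increases monotonically from d_1 = 1 toward 9, with all terms in [1, 9); so sup_n |d_n| = 9 (the supremum is the limit, not attained). So ||D|| = 9.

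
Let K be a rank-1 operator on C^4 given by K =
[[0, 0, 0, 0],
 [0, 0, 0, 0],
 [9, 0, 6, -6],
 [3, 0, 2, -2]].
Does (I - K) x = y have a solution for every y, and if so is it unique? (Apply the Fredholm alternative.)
(I - K) is invertible (det(I - K) = -3 ≠ 0), so for every y in C^4 the equation (I - K) x = y has a unique solution.

K has rank 1, so it is an outer product K = u v^T: every row of K is a multiple of one row vector. Reading off the entries, u = (0, 0, -3, -1) and v = (-3, 0, -2, 2) (row i of K equals u_i·v^T). A rank-one matrix u v^T satisfies K u = u (v·u) and kills the (3)-dimensional subspace v^⊥, so its characteristic polynomial is lambda^3 (lambda - v·u) with v·u = tr K = 4. Hence the eigenvalues of I - K are 1 (multiplicity 3) and 1 - (4) = -3, so det(I - K) = -3. (Direct check: I - K =
[[1, 0, 0, 0],
 [0, 1, 0, 0],
 [-9, 0, -5, 6],
 [-3, 0, -2, 3]]
has determinant -3.) The finite-dimensional Fredholm alternative says: either (I - K) is invertible, or ker(I - K) ≠ {0} and then range(I - K) = ker((I - K)^*)^⊥, with dim ker(I - K) = dim ker((I - K)^*). Since det(I - K) ≠ 0, 1 is not an eigenvalue of K and ker(I - K) = {0}, so we are in the first case: for every y there is a unique x = (I - K)^(-1) y. Explicitly, by the Sherman–Morrison formula, (I - u v^T)^(-1) = I + u v^T/(1 - v·u), i.e. (I - K)^(-1) = I + K/(-3).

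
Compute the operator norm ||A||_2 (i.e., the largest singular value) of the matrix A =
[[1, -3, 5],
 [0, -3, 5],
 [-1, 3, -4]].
||A||_2 ≈ 9.6993 (= sqrt(largest eigenvalue of A^T A))

||A||_2 = sigma_max(A) = sqrt(lambda_max(A^T A)). Form the symmetric matrix M = A^T A =
[[2, -6, 9],
 [-6, 27, -42],
 [9, -42, 66]].
Its characteristic polynomial (trace, sum of principal 2x2 minors, determinant of M give the coefficients) is
  p(λ) = det(λ I - M) = λ^3 - 95λ^2 + 87λ - 9.
No integer candidate from the rational root theorem (±divisors of 9) is a root, so the roots are irrational. The cubic discriminant is Δ = 36147456 > 0, so there are three distinct real roots. p(0) = -9 and p(0.5) = 10.875 have opposite signs, so a root lies in (0, 0.5); Newton's method refines it to λ ≈ 0.1189. p(0.5) = 10.875 and p(1) = -16 have opposite signs, so a root lies in (0.5, 1); Newton's method refines it to λ ≈ 0.8049. p(94) = -667 and p(95) = 8256 have opposite signs, so a root lies in (94, 95); Newton's method refines it to λ ≈ 94.0762. Check (Vieta): the three roots sum to 95, matching tr M = 95.
So the eigenvalues of A^T A are ≈ 0.1189, 0.8049, 94.0762 (all ≥ 0, as they must be for A^T A). The largest is λ_max ≈ 94.0762, hence ||A||_2 = sqrt(λ_max) ≈ 9.6993.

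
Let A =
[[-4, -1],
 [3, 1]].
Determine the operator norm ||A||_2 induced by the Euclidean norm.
||A||_2 = sqrt((27 + sqrt(725))/2) ≈ 5.1926 (= sqrt(largest eigenvalue of A^T A))

||A||_2 = sigma_max(A) = sqrt(lambda_max(A^T A)). Form the symmetric matrix M = A^T A =
[[25, 7],
 [7, 2]].
Its characteristic polynomial (trace, determinant of M give the coefficients) is
  p(λ) = det(λ I - M) = λ^2 - 27λ + 1.
For λ^2 - 27λ + 1 the discriminant is 725. It is nonnegative but not a perfect square, so the roots are real and irrational: λ = (27 ± sqrt(725))/2 ≈ 26.9629, 0.0371.
So the eigenvalues of A^T A are ≈ 0.0371, 26.9629 (all ≥ 0, as they must be for A^T A). The largest is λ_max = (27 + sqrt(725))/2 ≈ 26.9629, hence ||A||_2 = sqrt(λ_max) = sqrt((27 + sqrt(725))/2) ≈ 5.1926.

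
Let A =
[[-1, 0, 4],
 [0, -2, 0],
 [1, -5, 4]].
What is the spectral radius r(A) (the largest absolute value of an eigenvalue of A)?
r(A) = (3 + sqrt(41))/2 ≈ 4.7016

The eigenvalues of A are the roots of its characteristic polynomial. With M = A (coefficients from the trace, the sum of principal 2x2 minors, and det A):
  p(λ) = det(λ I - M) = λ^3 - λ^2 - 14λ - 16.
By the rational root theorem any rational root is an integer divisor of 16. Testing λ = -2: p(-2) = -8 - 4 + 28 - 16 = 0, so λ = -2 is a root. Dividing out (λ + 2) leaves p(λ) = (λ + 2)(λ^2 - 3λ - 8). For λ^2 - 3λ - 8 the discriminant is 41. It is nonnegative but not a perfect square, so the roots are real and irrational: λ = (3 ± sqrt(41))/2 ≈ 4.7016, -1.7016.
Thus the eigenvalues (to 4 decimals) are 4.7016 (modulus 4.7016); -1.7016 (modulus 1.7016); -2 (modulus 2). The spectral radius is the largest modulus: r(A) = (3 + sqrt(41))/2 ≈ 4.7016. (Cross-check: r(A) ≤ ||A||_2 ≈ 7.127; equality holds whenever A is normal, though it can also hold for some non-normal A.)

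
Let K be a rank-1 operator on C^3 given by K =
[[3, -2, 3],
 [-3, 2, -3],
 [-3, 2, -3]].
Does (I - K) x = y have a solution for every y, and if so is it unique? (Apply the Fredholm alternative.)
(I - K) is invertible (det(I - K) = -1 ≠ 0), so for every y in C^3 the equation (I - K) x = y has a unique solution.

K has rank 1, so it is an outer product K = u v^T: every row of K is a multiple of one row vector. Reading off the entries, u = (1, -1, -1) and v = (3, -2, 3) (row i of K equals u_i·v^T). A rank-one matrix u v^T satisfies K u = u (v·u) and kills the (2)-dimensional subspace v^⊥, so its characteristic polynomial is lambda^2 (lambda - v·u) with v·u = tr K = 2. Hence the eigenvalues of I - K are 1 (multiplicity 2) and 1 - (2) = -1, so det(I - K) = -1. (Direct check: I - K =
[[-2, 2, -3],
 [3, -1, 3],
 [3, -2, 4]]
has determinant -1.) The finite-dimensional Fredholm alternative says: either (I - K) is invertible, or ker(I - K) ≠ {0} and then range(I - K) = ker((I - K)^*)^⊥, with dim ker(I - K) = dim ker((I - K)^*). Since det(I - K) ≠ 0, 1 is not an eigenvalue of K and ker(I - K) = {0}, so we are in the first case: for every y there is a unique x = (I - K)^(-1) y. Explicitly, by the Sherman–Morrison formula, (I - u v^T)^(-1) = I + u v^T/(1 - v·u), i.e. (I - K)^(-1) = I - K.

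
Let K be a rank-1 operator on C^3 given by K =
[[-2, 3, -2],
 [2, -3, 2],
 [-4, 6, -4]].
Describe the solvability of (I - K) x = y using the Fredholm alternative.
(I - K) is invertible (det(I - K) = 10 ≠ 0), so for every y in C^3 the equation (I - K) x = y has a unique solution.

K has rank 1, so it is an outer product K = u v^T: every row of K is a multiple of one row vector. Reading off the entries, u = (1, -1, 2) and v = (-2, 3, -2) (row i of K equals u_i·v^T). A rank-one matrix u v^T satisfies K u = u (v·u) and kills the (2)-dimensional subspace v^⊥, so its characteristic polynomial is lambda^2 (lambda - v·u) with v·u = tr K = -9. Hence the eigenvalues of I - K are 1 (multiplicity 2) and 1 - (-9) = 10, so det(I - K) = 10. (Direct check: I - K =
[[3, -3, 2],
 [-2, 4, -2],
 [4, -6, 5]]
has determinant 10.) The finite-dimensional Fredholm alternative says: either (I - K) is invertible, or ker(I - K) ≠ {0} and then range(I - K) = ker((I - K)^*)^⊥, with dim ker(I - K) = dim ker((I - K)^*). Since det(I - K) ≠ 0, 1 is not an eigenvalue of K and ker(I - K) = {0}, so we are in the first case: for every y there is a unique x = (I - K)^(-1) y. Explicitly, by the Sherman–Morrison formula, (I - u v^T)^(-1) = I + u v^T/(1 - v·u), i.e. (I - K)^(-1) = I + K/(10).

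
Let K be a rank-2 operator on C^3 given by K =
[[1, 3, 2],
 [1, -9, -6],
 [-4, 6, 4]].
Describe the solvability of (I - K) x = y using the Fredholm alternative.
(I - K) is invertible (det(I - K) = 5 ≠ 0), so for every y in C^3 the equation (I - K) x = y has a unique solution.

K has rank 2 and factors as K = U V^T = u1 v1^T + u2 v2^T with u1 = (-1, 3, -2), v1 = (1, -3, -2), u2 = (1, -1, -1), v2 = (2, 0, 0) (multiplying out reproduces the displayed K). The nonzero eigenvalues of U V^T coincide with those of the 2 x 2 matrix G = V^T U = [[v1·u1, v1·u2], [v2·u1, v2·u2]] = [[-6, 6], [-2, 2]], and by the Sylvester determinant identity det(I_3 - U V^T) = det(I_2 - V^T U) = det([[7, -6], [2, -1]]) = (7)(-1) - (-6)(2) = 5. (Direct check: I - K =
[[0, -3, -2],
 [-1, 10, 6],
 [4, -6, -3]]
has determinant 5.) The finite-dimensional Fredholm alternative says: either (I - K) is invertible, or ker(I - K) ≠ {0} and then range(I - K) = ker((I - K)^*)^⊥, with dim ker(I - K) = dim ker((I - K)^*). Since det(I - K) ≠ 0, 1 is not an eigenvalue of K and ker(I - K) = {0}, so we are in the first case: for every y there is a unique x = (I - K)^(-1) y. (Explicitly, by the Woodbury identity, (I - U V^T)^(-1) = I + U (I_2 - G)^(-1) V^T.)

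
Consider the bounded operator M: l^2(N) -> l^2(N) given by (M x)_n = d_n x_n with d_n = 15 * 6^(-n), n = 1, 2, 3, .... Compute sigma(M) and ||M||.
sigma(M) = {15 * 6^(-n) : n ≥ 1} ∪ {0}; ||M|| = 5/2

A bounded diagonal operator on l^2 with diagonal entries d_n has spectrum equal to the closure of {d_n : n ≥ 1}: every d_n is an eigenvalue (with eigenvector e_n), so {d_n} ⊂ sigma(M); the spectrum is closed, so its closure is too; and for lambda not in the closure, (M - lambda I) has bounded inverse (the diagonal entries 1/(d_n - lambda) are bounded). For our sequence d_n = 15 * 6^(-n), n = 1, 2, 3, ...:
  - {d_n} = {15 * 6^(-n) : n ≥ 1}; the only limit point is 0
  - closure = {15 * 6^(-n) : n ≥ 1} ∪ {0}
For the norm: a diagonal operator has ||M|| = sup_n |d_n|. Here d_n = 15 * 6^(-n) is positive and decreasing, so sup_n |d_n| = d_1 = 15/6 = 5/2. So ||M|| = 5/2.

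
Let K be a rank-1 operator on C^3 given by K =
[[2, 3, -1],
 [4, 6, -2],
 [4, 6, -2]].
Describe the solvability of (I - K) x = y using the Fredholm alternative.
(I - K) is invertible (det(I - K) = -5 ≠ 0), so for every y in C^3 the equation (I - K) x = y has a unique solution.

K has rank 1, so it is an outer product K = u v^T: every row of K is a multiple of one row vector. Reading off the entries, u = (1, 2, 2) and v = (2, 3, -1) (row i of K equals u_i·v^T). A rank-one matrix u v^T satisfies K u = u (v·u) and kills the (2)-dimensional subspace v^⊥, so its characteristic polynomial is lambda^2 (lambda - v·u) with v·u = tr K = 6. Hence the eigenvalues of I - K are 1 (multiplicity 2) and 1 - (6) = -5, so det(I - K) = -5. (Direct check: I - K =
[[-1, -3, 1],
 [-4, -5, 2],
 [-4, -6, 3]]
has determinant -5.) The finite-dimensional Fredholm alternative says: either (I - K) is invertible, or ker(I - K) ≠ {0} and then range(I - K) = ker((I - K)^*)^⊥, with dim ker(I - K) = dim ker((I - K)^*). Since det(I - K) ≠ 0, 1 is not an eigenvalue of K and ker(I - K) = {0}, so we are in the first case: for every y there is a unique x = (I - K)^(-1) y. Explicitly, by the Sherman–Morrison formula, (I - u v^T)^(-1) = I + u v^T/(1 - v·u), i.e. (I - K)^(-1) = I + K/(-5).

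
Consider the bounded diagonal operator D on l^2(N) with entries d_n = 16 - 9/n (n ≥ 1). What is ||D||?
||D|| = 16

For a diagonal operator on l^2 with entries d_n, ||D|| = sup_n |d_n|. Here d_1 = 7, d_2 = 23/2, ..., and d_n = 16 - 9/n increases monotonically toward 16. All terms lie in [7, 16), so |d_n| = d_n and the supremum is the limit 16, which is not attained by any individual d_n. Hence ||D|| = 16.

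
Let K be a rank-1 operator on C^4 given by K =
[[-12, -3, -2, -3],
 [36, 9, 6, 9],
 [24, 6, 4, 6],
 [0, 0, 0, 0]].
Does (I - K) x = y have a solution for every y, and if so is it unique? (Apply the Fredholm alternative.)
(I - K) is singular (det(I - K) = 0, i.e. 1 ∈ sigma(K)). (I - K) x = y is solvable iff y ⊥ ker((I - K)^*) = span{(-12, -3, -2, -3)}, i.e. iff -12y_1 - 3y_2 - 2y_3 - 3y_4 = 0. When solvable, the solutions are x = y + c·(1, -3, -2, 0), c arbitrary (ker(I - K) = span{(1, -3, -2, 0)}, dimension 1).

K has rank 1, so it is an outer product K = u v^T: every row of K is a multiple of one row vector. Reading off the entries, u = (1, -3, -2, 0) and v = (-12, -3, -2, -3) (row i of K equals u_i·v^T). A rank-one matrix u v^T satisfies K u = u (v·u) and kills the (3)-dimensional subspace v^⊥, so its characteristic polynomial is lambda^3 (lambda - v·u) with v·u = tr K = 1. Hence the eigenvalues of I - K are 1 (multiplicity 3) and 1 - (1) = 0, so det(I - K) = 0. (Direct check: I - K =
[[13, 3, 2, 3],
 [-36, -8, -6, -9],
 [-24, -6, -3, -6],
 [0, 0, 0, 1]]
has determinant 0.) So 1 is an eigenvalue of K and (I - K) is not invertible. The finite-dimensional Fredholm alternative says: either (I - K) is invertible, or ker(I - K) ≠ {0} and then range(I - K) = ker((I - K)^*)^⊥, with dim ker(I - K) = dim ker((I - K)^*). We are in the second case, so we need both kernels. Kernel of I - K: (I - K) u = u - u (v·u) = u - u = 0, so ker(I - K) = span{u} = span{(1, -3, -2, 0)} (it is exactly 1-dimensional because rank(I - K) = 3). Kernel of the adjoint: K is real, so (I - K)^* = I - K^T = I - v u^T, and (I - v u^T) v = v - v (u·v) = 0; hence ker((I - K)^*) = span{v} = span{(-12, -3, -2, -3)}. Therefore (I - K) x = y is solvable iff <y, v> = 0, i.e. iff -12y_1 - 3y_2 - 2y_3 - 3y_4 = 0. When this holds, K y = u (v·y) = 0, so (I - K) y = y and x = y is a particular solution; the full solution set is the line x = y + c·u = y + c·(1, -3, -2, 0), c ∈ C.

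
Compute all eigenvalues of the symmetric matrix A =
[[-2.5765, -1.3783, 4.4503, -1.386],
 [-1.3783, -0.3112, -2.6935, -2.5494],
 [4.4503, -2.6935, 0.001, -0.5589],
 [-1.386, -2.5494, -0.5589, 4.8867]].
sigma(A) ≈ {-6, -3, 5, 6}

A is real symmetric, so its spectrum consists of real eigenvalues. Expanding the characteristic polynomial of the displayed matrix gives
  det(λ I - A) = p(λ) = λ^4 + (-2)λ^3 + (-51)λ^2 + (72)λ + (540.0079).
Solving p(λ) = 0 yields eigenvalues ≈ -6, -3, 5, 6. (A is shown rounded to 4 decimals, so these recover the underlying integer eigenvalues to within that precision.)
Verification: the trace of A = 2 equals the sum of eigenvalues 2, and det(A) ≈ 540.0079 matches the eigenvalue product 540.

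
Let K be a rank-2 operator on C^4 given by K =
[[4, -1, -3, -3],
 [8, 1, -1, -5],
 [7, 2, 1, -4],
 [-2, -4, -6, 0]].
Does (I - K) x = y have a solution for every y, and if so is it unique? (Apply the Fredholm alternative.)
(I - K) is invertible (det(I - K) = -15 ≠ 0), so for every y in C^4 the equation (I - K) x = y has a unique solution.

K has rank 2 and factors as K = U V^T = u1 v1^T + u2 v2^T with u1 = (2, 2, 1, 2), v1 = (1, -1, -2, -1), u2 = (-1, -3, -3, 2), v2 = (-2, -1, -1, 1) (multiplying out reproduces the displayed K). The nonzero eigenvalues of U V^T coincide with those of the 2 x 2 matrix G = V^T U = [[v1·u1, v1·u2], [v2·u1, v2·u2]] = [[-4, 6], [-5, 10]], and by the Sylvester determinant identity det(I_4 - U V^T) = det(I_2 - V^T U) = det([[5, -6], [5, -9]]) = (5)(-9) - (-6)(5) = -15. (Direct check: I - K =
[[-3, 1, 3, 3],
 [-8, 0, 1, 5],
 [-7, -2, 0, 4],
 [2, 4, 6, 1]]
has determinant -15.) The finite-dimensional Fredholm alternative says: either (I - K) is invertible, or ker(I - K) ≠ {0} and then range(I - K) = ker((I - K)^*)^⊥, with dim ker(I - K) = dim ker((I - K)^*). Since det(I - K) ≠ 0, 1 is not an eigenvalue of K and ker(I - K) = {0}, so we are in the first case: for every y there is a unique x = (I - K)^(-1) y. (Explicitly, by the Woodbury identity, (I - U V^T)^(-1) = I + U (I_2 - G)^(-1) V^T.)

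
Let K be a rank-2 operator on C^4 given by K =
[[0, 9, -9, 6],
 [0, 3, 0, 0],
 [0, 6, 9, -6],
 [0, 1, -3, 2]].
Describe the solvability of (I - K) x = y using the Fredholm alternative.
(I - K) is invertible (det(I - K) = 20 ≠ 0), so for every y in C^4 the equation (I - K) x = y has a unique solution.

K has rank 2 and factors as K = U V^T = u1 v1^T + u2 v2^T with u1 = (2, 1, 3, 0), v1 = (0, 3, 0, 0), u2 = (3, 0, -3, 1), v2 = (0, 1, -3, 2) (multiplying out reproduces the displayed K). The nonzero eigenvalues of U V^T coincide with those of the 2 x 2 matrix G = V^T U = [[v1·u1, v1·u2], [v2·u1, v2·u2]] = [[3, 0], [-8, 11]], and by the Sylvester determinant identity det(I_4 - U V^T) = det(I_2 - V^T U) = det([[-2, 0], [8, -10]]) = (-2)(-10) - (0)(8) = 20. (Direct check: I - K =
[[1, -9, 9, -6],
 [0, -2, 0, 0],
 [0, -6, -8, 6],
 [0, -1, 3, -1]]
has determinant 20.) The finite-dimensional Fredholm alternative says: either (I - K) is invertible, or ker(I - K) ≠ {0} and then range(I - K) = ker((I - K)^*)^⊥, with dim ker(I - K) = dim ker((I - K)^*). Since det(I - K) ≠ 0, 1 is not an eigenvalue of K and ker(I - K) = {0}, so we are in the first case: for every y there is a unique x = (I - K)^(-1) y. (Explicitly, by the Woodbury identity, (I - U V^T)^(-1) = I + U (I_2 - G)^(-1) V^T.)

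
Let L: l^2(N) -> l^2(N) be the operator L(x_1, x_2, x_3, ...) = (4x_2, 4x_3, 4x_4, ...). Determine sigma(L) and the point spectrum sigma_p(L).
sigma(L) = closed disk {z in C : |z| ≤ 4}; sigma_p(L) = open disk {z in C : |z| < 4}

Note L = 4·V where V is the unit left shift (V x)_k = x_{k+1}; so sigma(L) = 4·sigma(V) and ||L|| = 4||V||. ||L x||^2 = 16sum_{k≥2} |x_k|^2 ≤ 16||x||^2, with equality on {x : x_1 = 0}, so ||L|| = 4. For any lambda with |lambda| < 4, set r = lambda/4 (|r| < 1); the vector x = (1, r, r^2, ...) is in l^2 and satisfies L x = 4(r, r^2, ...) = lambda x, so lambda is an eigenvalue. On the boundary |lambda| = 4 the geometric series diverges, so no l^2 eigenvector exists, but these lambda lie in the approximate point spectrum. Hence sigma(L) is the closed disk of radius 4 and sigma_p(L) is the open disk.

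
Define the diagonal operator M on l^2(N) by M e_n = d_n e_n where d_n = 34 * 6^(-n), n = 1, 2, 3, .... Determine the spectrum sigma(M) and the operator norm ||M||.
sigma(M) = {34 * 6^(-n) : n ≥ 1} ∪ {0}; ||M|| = 17/3

A bounded diagonal operator on l^2 with diagonal entries d_n has spectrum equal to the closure of {d_n : n ≥ 1}: every d_n is an eigenvalue (with eigenvector e_n), so {d_n} ⊂ sigma(M); the spectrum is closed, so its closure is too; and for lambda not in the closure, (M - lambda I) has bounded inverse (the diagonal entries 1/(d_n - lambda) are bounded). For our sequence d_n = 34 * 6^(-n), n = 1, 2, 3, ...:
  - {d_n} = {34 * 6^(-n) : n ≥ 1}; the only limit point is 0
  - closure = {34 * 6^(-n) : n ≥ 1} ∪ {0}
For the norm: a diagonal operator has ||M|| = sup_n |d_n|. Here d_n = 34 * 6^(-n) is positive and decreasing, so sup_n |d_n| = d_1 = 34/6 = 17/3. So ||M|| = 17/3.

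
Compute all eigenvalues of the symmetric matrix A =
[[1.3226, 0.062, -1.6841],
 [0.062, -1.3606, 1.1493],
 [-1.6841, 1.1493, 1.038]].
sigma(A) ≈ {-2, 0, 3}

A is real symmetric, so its spectrum consists of real eigenvalues. Expanding the characteristic polynomial of the displayed matrix gives
  det(λ I - A) = p(λ) = λ^3 + (-1)λ^2 + (-6)λ + (0).
Solving p(λ) = 0 yields eigenvalues ≈ -2, 0, 3. (A is shown rounded to 4 decimals, so these recover the underlying integer eigenvalues to within that precision.)
Verification: the trace of A = 1 equals the sum of eigenvalues 1, and det(A) ≈ 0.0000 matches the eigenvalue product 0.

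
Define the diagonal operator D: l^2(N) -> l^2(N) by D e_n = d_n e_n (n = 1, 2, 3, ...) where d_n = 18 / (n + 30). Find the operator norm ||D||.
||D|| = 18/31 (attained at n = 1)

For D diagonal, ||D|| = sup_n |d_n| = sup_n 18/(n + 30). This is positive and strictly decreasing in n, so the supremum is attained at n = 1: d_1 = 18/(1 + 30) = 18/31. Hence ||D|| = 18/31.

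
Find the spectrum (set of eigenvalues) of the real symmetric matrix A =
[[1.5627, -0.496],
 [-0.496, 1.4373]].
sigma(A) ≈ {1, 2}

A is real symmetric, so its spectrum consists of real eigenvalues. Expanding the characteristic polynomial of the displayed matrix gives
  det(λ I - A) = p(λ) = λ^2 + (-3)λ + (2).
Solving p(λ) = 0 yields eigenvalues ≈ 1, 2. (A is shown rounded to 4 decimals, so these recover the underlying integer eigenvalues to within that precision.)
Verification: the trace of A = 3 equals the sum of eigenvalues 3, and det(A) ≈ 2.0001 matches the eigenvalue product 2.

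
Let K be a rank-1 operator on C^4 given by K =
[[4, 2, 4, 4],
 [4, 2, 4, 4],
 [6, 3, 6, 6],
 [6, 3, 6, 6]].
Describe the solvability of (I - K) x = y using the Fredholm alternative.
(I - K) is invertible (det(I - K) = -17 ≠ 0), so for every y in C^4 the equation (I - K) x = y has a unique solution.

K has rank 1, so it is an outer product K = u v^T: every row of K is a multiple of one row vector. Reading off the entries, u = (-2, -2, -3, -3) and v = (-2, -1, -2, -2) (row i of K equals u_i·v^T). A rank-one matrix u v^T satisfies K u = u (v·u) and kills the (3)-dimensional subspace v^⊥, so its characteristic polynomial is lambda^3 (lambda - v·u) with v·u = tr K = 18. Hence the eigenvalues of I - K are 1 (multiplicity 3) and 1 - (18) = -17, so det(I - K) = -17. (Direct check: I - K =
[[-3, -2, -4, -4],
 [-4, -1, -4, -4],
 [-6, -3, -5, -6],
 [-6, -3, -6, -5]]
has determinant -17.) The finite-dimensional Fredholm alternative says: either (I - K) is invertible, or ker(I - K) ≠ {0} and then range(I - K) = ker((I - K)^*)^⊥, with dim ker(I - K) = dim ker((I - K)^*). Since det(I - K) ≠ 0, 1 is not an eigenvalue of K and ker(I - K) = {0}, so we are in the first case: for every y there is a unique x = (I - K)^(-1) y. Explicitly, by the Sherman–Morrison formula, (I - u v^T)^(-1) = I + u v^T/(1 - v·u), i.e. (I - K)^(-1) = I + K/(-17).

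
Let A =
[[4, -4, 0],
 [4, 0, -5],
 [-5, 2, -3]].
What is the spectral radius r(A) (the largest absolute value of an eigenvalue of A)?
r(A) ≈ 5.5031

The eigenvalues of A are the roots of its characteristic polynomial. With M = A (coefficients from the trace, the sum of principal 2x2 minors, and det A):
  p(λ) = det(λ I - M) = λ^3 - λ^2 + 14λ + 108.
No integer candidate from the rational root theorem (±divisors of 108) is a root, so the roots are irrational. The cubic discriminant is Δ = -352492 < 0, so there is one real root and a complex-conjugate pair. p(-4) = -28 and p(-3) = 30 have opposite signs, so a root lies in (-4, -3); Newton's method refines it to λ ≈ -3.5662. Dividing out (λ - (-3.5662)) leaves approximately λ^2 - 4.5662λ + 30.2842. For λ^2 - 4.5662λ + 30.2842 the discriminant is -100.2862. It is negative, so the remaining roots are the complex-conjugate pair λ ≈ 2.2831 ± 5.0072i. Their product equals the constant term, so |λ|^2 ≈ 30.2842 and |λ| ≈ 5.5031.
Thus the eigenvalues (to 4 decimals) are -3.5662 (modulus 3.5662); 2.2831 ± 5.0072i (modulus 5.5031). The spectral radius is the largest modulus: r(A) ≈ 5.5031. (Cross-check: r(A) ≤ ||A||_2 ≈ 8.3959; equality holds whenever A is normal, though it can also hold for some non-normal A.)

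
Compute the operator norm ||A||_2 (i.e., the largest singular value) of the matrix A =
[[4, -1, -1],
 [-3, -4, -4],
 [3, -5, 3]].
||A||_2 ≈ 7.0718 (= sqrt(largest eigenvalue of A^T A))

||A||_2 = sigma_max(A) = sqrt(lambda_max(A^T A)). Form the symmetric matrix M = A^T A =
[[34, -7, 17],
 [-7, 42, 2],
 [17, 2, 26]].
Its characteristic polynomial (trace, sum of principal 2x2 minors, determinant of M give the coefficients) is
  p(λ) = det(λ I - M) = λ^3 - 102λ^2 + 3062λ - 23104.
No integer candidate from the rational root theorem (±divisors of 23104) is a root, so the roots are irrational. The cubic discriminant is Δ = 112691632 > 0, so there are three distinct real roots. p(11) = -433 and p(12) = 680 have opposite signs, so a root lies in (11, 12); Newton's method refines it to λ ≈ 11.3748. p(40) = 176 and p(41) = -103 have opposite signs, so a root lies in (40, 41); Newton's method refines it to λ ≈ 40.6142. p(50) = -4 and p(51) = 407 have opposite signs, so a root lies in (50, 51); Newton's method refines it to λ ≈ 50.011. Check (Vieta): the three roots sum to 102, matching tr M = 102.
So the eigenvalues of A^T A are ≈ 11.3748, 40.6142, 50.011 (all ≥ 0, as they must be for A^T A). The largest is λ_max ≈ 50.011, hence ||A||_2 = sqrt(λ_max) ≈ 7.0718.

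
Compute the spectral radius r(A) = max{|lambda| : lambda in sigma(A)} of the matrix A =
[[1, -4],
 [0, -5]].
r(A) = 5

The eigenvalues of A are the roots of its characteristic polynomial. With M = A (coefficients from the trace and determinant):
  p(λ) = det(λ I - M) = λ^2 + 4λ - 5.
For λ^2 + 4λ - 5 the discriminant is 36. It is a perfect square (6^2), so the roots are rational: λ = (-4 ± 6)/2 = 1, -5.
Thus the eigenvalues (to 4 decimals) are 1 (modulus 1); -5 (modulus 5). The spectral radius is the largest modulus: r(A) = 5. (Cross-check: r(A) ≤ ||A||_2 ≈ 6.434; equality holds whenever A is normal, though it can also hold for some non-normal A.)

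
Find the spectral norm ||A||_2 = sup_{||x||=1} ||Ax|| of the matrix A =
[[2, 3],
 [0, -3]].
||A||_2 = sqrt((22 + sqrt(340))/2) ≈ 4.4966 (= sqrt(largest eigenvalue of A^T A))

||A||_2 = sigma_max(A) = sqrt(lambda_max(A^T A)). Form the symmetric matrix M = A^T A =
[[4, 6],
 [6, 18]].
Its characteristic polynomial (trace, determinant of M give the coefficients) is
  p(λ) = det(λ I - M) = λ^2 - 22λ + 36.
For λ^2 - 22λ + 36 the discriminant is 340. It is nonnegative but not a perfect square, so the roots are real and irrational: λ = (22 ± sqrt(340))/2 ≈ 20.2195, 1.7805.
So the eigenvalues of A^T A are ≈ 1.7805, 20.2195 (all ≥ 0, as they must be for A^T A). The largest is λ_max = (22 + sqrt(340))/2 ≈ 20.2195, hence ||A||_2 = sqrt(λ_max) = sqrt((22 + sqrt(340))/2) ≈ 4.4966.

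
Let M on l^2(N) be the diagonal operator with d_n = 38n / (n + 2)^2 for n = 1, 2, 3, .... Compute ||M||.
||M|| = 19/4 (attained at n = 2)

For M diagonal, ||M|| = sup_n |d_n|. Treat f(x) = 38x / (x + 2)^2 for real x > 0. By the quotient rule, f'(x) = 38(2 - x)/(x + 2)^3, which is positive for x < 2 and negative for x > 2. So f has a unique maximum at x = 2, and since 2 is a positive integer, the supremum over n ≥ 1 is attained at n = 2: d_2 = 38·2/(2 + 2)^2 = 38·2/16 = 19/4. Hence ||M|| = 19/4.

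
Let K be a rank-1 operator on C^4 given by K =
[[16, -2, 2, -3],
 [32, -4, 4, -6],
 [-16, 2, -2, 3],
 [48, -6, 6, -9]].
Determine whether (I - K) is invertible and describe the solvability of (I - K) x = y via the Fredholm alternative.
(I - K) is singular (det(I - K) = 0, i.e. 1 ∈ sigma(K)). (I - K) x = y is solvable iff y ⊥ ker((I - K)^*) = span{(16, -2, 2, -3)}, i.e. iff 16y_1 - 2y_2 + 2y_3 - 3y_4 = 0. When solvable, the solutions are x = y + c·(1, 2, -1, 3), c arbitrary (ker(I - K) = span{(1, 2, -1, 3)}, dimension 1).

K has rank 1, so it is an outer product K = u v^T: every row of K is a multiple of one row vector. Reading off the entries, u = (1, 2, -1, 3) and v = (16, -2, 2, -3) (row i of K equals u_i·v^T). A rank-one matrix u v^T satisfies K u = u (v·u) and kills the (3)-dimensional subspace v^⊥, so its characteristic polynomial is lambda^3 (lambda - v·u) with v·u = tr K = 1. Hence the eigenvalues of I - K are 1 (multiplicity 3) and 1 - (1) = 0, so det(I - K) = 0. (Direct check: I - K =
[[-15, 2, -2, 3],
 [-32, 5, -4, 6],
 [16, -2, 3, -3],
 [-48, 6, -6, 10]]
has determinant 0.) So 1 is an eigenvalue of K and (I - K) is not invertible. The finite-dimensional Fredholm alternative says: either (I - K) is invertible, or ker(I - K) ≠ {0} and then range(I - K) = ker((I - K)^*)^⊥, with dim ker(I - K) = dim ker((I - K)^*). We are in the second case, so we need both kernels. Kernel of I - K: (I - K) u = u - u (v·u) = u - u = 0, so ker(I - K) = span{u} = span{(1, 2, -1, 3)} (it is exactly 1-dimensional because rank(I - K) = 3). Kernel of the adjoint: K is real, so (I - K)^* = I - K^T = I - v u^T, and (I - v u^T) v = v - v (u·v) = 0; hence ker((I - K)^*) = span{v} = span{(16, -2, 2, -3)}. Therefore (I - K) x = y is solvable iff <y, v> = 0, i.e. iff 16y_1 - 2y_2 + 2y_3 - 3y_4 = 0. When this holds, K y = u (v·y) = 0, so (I - K) y = y and x = y is a particular solution; the full solution set is the line x = y + c·u = y + c·(1, 2, -1, 3), c ∈ C.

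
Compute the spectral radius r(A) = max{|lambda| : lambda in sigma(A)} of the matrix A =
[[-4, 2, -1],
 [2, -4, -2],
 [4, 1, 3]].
r(A) ≈ 6.137

The eigenvalues of A are the roots of its characteristic polynomial. With M = A (coefficients from the trace, the sum of principal 2x2 minors, and det A):
  p(λ) = det(λ I - M) = λ^3 + 5λ^2 - 6λ + 6.
No integer candidate from the rational root theorem (±divisors of 6) is a root, so the roots are irrational. The cubic discriminant is Δ = -5448 < 0, so there is one real root and a complex-conjugate pair. p(-7) = -50 and p(-6) = 6 have opposite signs, so a root lies in (-7, -6); Newton's method refines it to λ ≈ -6.137. Dividing out (λ - (-6.137)) leaves approximately λ^2 - 1.137λ + 0.9777. For λ^2 - 1.137λ + 0.9777 the discriminant is -2.618. It is negative, so the remaining roots are the complex-conjugate pair λ ≈ 0.5685 ± 0.809i. Their product equals the constant term, so |λ|^2 ≈ 0.9777 and |λ| ≈ 0.9888.
Thus the eigenvalues (to 4 decimals) are -6.137 (modulus 6.137); 0.5685 ± 0.809i (modulus 0.9888). The spectral radius is the largest modulus: r(A) ≈ 6.137. (Cross-check: r(A) ≤ ||A||_2 ≈ 6.6499; equality holds whenever A is normal, though it can also hold for some non-normal A.)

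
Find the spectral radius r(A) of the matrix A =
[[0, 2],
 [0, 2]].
r(A) = 2

The eigenvalues of A are the roots of its characteristic polynomial. With M = A (coefficients from the trace and determinant):
  p(λ) = det(λ I - M) = λ^2 - 2λ.
For λ^2 - 2λ the discriminant is 4. It is a perfect square (2^2), so the roots are rational: λ = (2 ± 2)/2 = 2, 0.
Thus the eigenvalues (to 4 decimals) are 2 (modulus 2); 0 (modulus 0). The spectral radius is the largest modulus: r(A) = 2. (Cross-check: r(A) ≤ ||A||_2 ≈ 2.8284; equality holds whenever A is normal, though it can also hold for some non-normal A.)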